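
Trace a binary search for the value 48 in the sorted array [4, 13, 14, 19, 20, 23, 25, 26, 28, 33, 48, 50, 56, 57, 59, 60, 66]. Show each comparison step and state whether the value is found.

Binary search for 48 in [4, 13, 14, 19, 20, 23, 25, 26, 28, 33, 48, 50, 56, 57, 59, 60, 66]:

lo=0, hi=16, mid=8, arr[mid]=28 -> 28 < 48, search right half
lo=9, hi=16, mid=12, arr[mid]=56 -> 56 > 48, search left half
lo=9, hi=11, mid=10, arr[mid]=48 -> Found target at index 10!

Binary search finds 48 at index 10 after 3 comparisons. The search repeatedly halves the search space by comparing with the middle element.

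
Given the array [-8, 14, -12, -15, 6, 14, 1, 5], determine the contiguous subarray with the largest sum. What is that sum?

Using Kadane's algorithm on [-8, 14, -12, -15, 6, 14, 1, 5]:

Scanning through the array:
Position 1 (value 14): max_ending_here = 14, max_so_far = 14
Position 2 (value -12): max_ending_here = 2, max_so_far = 14
Position 3 (value -15): max_ending_here = -13, max_so_far = 14
Position 4 (value 6): max_ending_here = 6, max_so_far = 14
Position 5 (value 14): max_ending_here = 20, max_so_far = 20
Position 6 (value 1): max_ending_here = 21, max_so_far = 21
Position 7 (value 5): max_ending_here = 26, max_so_far = 26

Maximum subarray: [6, 14, 1, 5]
Maximum sum: 26

The maximum subarray is [6, 14, 1, 5] with sum 26. This subarray runs from index 4 to index 7.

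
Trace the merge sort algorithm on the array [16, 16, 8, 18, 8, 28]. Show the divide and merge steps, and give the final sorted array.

Merge sort trace:

Split: [16, 16, 8, 18, 8, 28] -> [16, 16, 8] and [18, 8, 28]
  Split: [16, 16, 8] -> [16] and [16, 8]
    Split: [16, 8] -> [16] and [8]
    Merge: [16] + [8] -> [8, 16]
  Merge: [16] + [8, 16] -> [8, 16, 16]
  Split: [18, 8, 28] -> [18] and [8, 28]
    Split: [8, 28] -> [8] and [28]
    Merge: [8] + [28] -> [8, 28]
  Merge: [18] + [8, 28] -> [8, 18, 28]
Merge: [8, 16, 16] + [8, 18, 28] -> [8, 8, 16, 16, 18, 28]

Final sorted array: [8, 8, 16, 16, 18, 28]

The merge sort proceeds by recursively splitting the array and merging sorted halves.
After all merges, the sorted array is [8, 8, 16, 16, 18, 28].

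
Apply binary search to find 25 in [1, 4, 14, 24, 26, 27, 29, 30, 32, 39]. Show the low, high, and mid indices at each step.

Binary search for 25 in [1, 4, 14, 24, 26, 27, 29, 30, 32, 39]:

lo=0, hi=9, mid=4, arr[mid]=26 -> 26 > 25, search left half
lo=0, hi=3, mid=1, arr[mid]=4 -> 4 < 25, search right half
lo=2, hi=3, mid=2, arr[mid]=14 -> 14 < 25, search right half
lo=3, hi=3, mid=3, arr[mid]=24 -> 24 < 25, search right half
lo=4 > hi=3, target 25 not found

Binary search determines that 25 is not in the array after 4 comparisons. The search space was exhausted without finding the target.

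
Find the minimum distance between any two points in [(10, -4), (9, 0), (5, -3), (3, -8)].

Computing all pairwise distances among 4 points:

d((10, -4), (9, 0)) = 4.1231 <-- minimum
d((10, -4), (5, -3)) = 5.099
d((10, -4), (3, -8)) = 8.0623
d((9, 0), (5, -3)) = 5.0
d((9, 0), (3, -8)) = 10.0
d((5, -3), (3, -8)) = 5.3852

Closest pair: (10, -4) and (9, 0) with distance 4.1231

The closest pair is (10, -4) and (9, 0) with Euclidean distance 4.1231. For 4 points, brute-force pairwise comparison is shown above. For large n, the divide-and-conquer algorithm (sort by x, recurse on halves, check the dividing strip) achieves O(n log n).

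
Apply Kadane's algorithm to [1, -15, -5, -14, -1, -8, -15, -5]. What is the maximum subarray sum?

Using Kadane's algorithm on [1, -15, -5, -14, -1, -8, -15, -5]:

Scanning through the array:
Position 1 (value -15): max_ending_here = -14, max_so_far = 1
Position 2 (value -5): max_ending_here = -5, max_so_far = 1
Position 3 (value -14): max_ending_here = -14, max_so_far = 1
Position 4 (value -1): max_ending_here = -1, max_so_far = 1
Position 5 (value -8): max_ending_here = -8, max_so_far = 1
Position 6 (value -15): max_ending_here = -15, max_so_far = 1
Position 7 (value -5): max_ending_here = -5, max_so_far = 1

Maximum subarray: [1]
Maximum sum: 1

The maximum subarray is [1] with sum 1. This subarray runs from index 0 to index 0.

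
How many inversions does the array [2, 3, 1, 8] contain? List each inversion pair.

Finding inversions in [2, 3, 1, 8]:

(0, 2): arr[0]=2 > arr[2]=1
(1, 2): arr[1]=3 > arr[2]=1

Total inversions: 2

The array has 2 inversion(s): (0,2), (1,2). Each pair (i,j) satisfies i < j and arr[i] > arr[j].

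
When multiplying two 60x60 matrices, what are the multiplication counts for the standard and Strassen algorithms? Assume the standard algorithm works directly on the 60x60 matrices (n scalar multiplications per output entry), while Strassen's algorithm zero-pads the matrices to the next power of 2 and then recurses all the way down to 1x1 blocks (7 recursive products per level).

Matrix multiplication for 60x60 matrices:

Strassen's algorithm requires power-of-2 dimensions. Pad 60x60 to 64x64 (next power of 2).

Standard algorithm: 60^3 = 216000 multiplications
Strassen's algorithm: 7^(log2(64)) = 7^6 = 117649 multiplications
Savings: 216000 - 117649 = 98351 multiplications

Standard: 216000 multiplications (60^3). Strassen: 117649 multiplications (7^6, after padding to 64x64). Strassen reduces 8 recursive multiplications to 7 at each level.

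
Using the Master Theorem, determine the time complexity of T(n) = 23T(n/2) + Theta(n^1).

Master Theorem for T(n) = 23T(n/2) + O(n^1):

a = 23, b = 2, c = 1
log_b(a) = log_2(23) = 4.5236

Case 1: c = 1 < log_2(23) = 4.5236
T(n) = O(n^(log_2 23))

For T(n) = 23T(n/2) + O(n^1): log_2(23) = 4.5236. This is Case 1 of the Master Theorem (c < log_b(a), work dominated by leaves), giving O(n^(log_2 23)).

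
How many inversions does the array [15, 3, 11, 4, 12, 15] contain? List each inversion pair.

Finding inversions in [15, 3, 11, 4, 12, 15]:

(0, 1): arr[0]=15 > arr[1]=3
(0, 2): arr[0]=15 > arr[2]=11
(0, 3): arr[0]=15 > arr[3]=4
(0, 4): arr[0]=15 > arr[4]=12
(2, 3): arr[2]=11 > arr[3]=4

Total inversions: 5

The array has 5 inversion(s): (0,1), (0,2), (0,3), (0,4), (2,3). Each pair (i,j) satisfies i < j and arr[i] > arr[j].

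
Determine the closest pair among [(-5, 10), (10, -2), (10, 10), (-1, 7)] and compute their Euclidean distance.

Computing all pairwise distances among 4 points:

d((-5, 10), (10, -2)) = 19.2094
d((-5, 10), (10, 10)) = 15.0
d((-5, 10), (-1, 7)) = 5.0 <-- minimum
d((10, -2), (10, 10)) = 12.0
d((10, -2), (-1, 7)) = 14.2127
d((10, 10), (-1, 7)) = 11.4018

Closest pair: (-5, 10) and (-1, 7) with distance 5.0

The closest pair is (-5, 10) and (-1, 7) with Euclidean distance 5.0. For 4 points, brute-force pairwise comparison is shown above. For large n, the divide-and-conquer algorithm (sort by x, recurse on halves, check the dividing strip) achieves O(n log n).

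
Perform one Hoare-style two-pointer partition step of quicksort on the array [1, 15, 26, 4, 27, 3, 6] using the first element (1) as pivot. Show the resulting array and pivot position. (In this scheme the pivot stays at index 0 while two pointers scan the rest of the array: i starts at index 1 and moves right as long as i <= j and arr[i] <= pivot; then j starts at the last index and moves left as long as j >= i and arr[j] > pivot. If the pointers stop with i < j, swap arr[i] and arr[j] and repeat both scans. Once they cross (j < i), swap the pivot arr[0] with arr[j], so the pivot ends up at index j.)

Hoare-style two-pointer partition with pivot = 1:

Initial array: [1, 15, 26, 4, 27, 3, 6]

Pointers start at i = 1, j = 6.
i ends at 1, j ends at 0: the pointers have crossed (j < i), so scanning stops.

j = 0, so swapping arr[0] with arr[j] leaves the pivot at position 0: [1, 15, 26, 4, 27, 3, 6]
Pivot position: 0

After partitioning with pivot 1, the array becomes [1, 15, 26, 4, 27, 3, 6]. The pivot is placed at index 0. All elements to the left of the pivot are <= 1, and all elements to the right are > 1.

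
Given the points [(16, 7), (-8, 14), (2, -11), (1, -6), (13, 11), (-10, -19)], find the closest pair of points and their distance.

Computing all pairwise distances among 6 points:

d((16, 7), (-8, 14)) = 25.0
d((16, 7), (2, -11)) = 22.8035
d((16, 7), (1, -6)) = 19.8494
d((16, 7), (13, 11)) = 5.0 <-- minimum
d((16, 7), (-10, -19)) = 36.7696
d((-8, 14), (2, -11)) = 26.9258
d((-8, 14), (1, -6)) = 21.9317
d((-8, 14), (13, 11)) = 21.2132
d((-8, 14), (-10, -19)) = 33.0606
d((2, -11), (1, -6)) = 5.099
d((2, -11), (13, 11)) = 24.5967
d((2, -11), (-10, -19)) = 14.4222
d((1, -6), (13, 11)) = 20.8087
d((1, -6), (-10, -19)) = 17.0294
d((13, 11), (-10, -19)) = 37.8021

Closest pair: (16, 7) and (13, 11) with distance 5.0

The closest pair is (16, 7) and (13, 11) with Euclidean distance 5.0. For 6 points, brute-force pairwise comparison is shown above. For large n, the divide-and-conquer algorithm (sort by x, recurse on halves, check the dividing strip) achieves O(n log n).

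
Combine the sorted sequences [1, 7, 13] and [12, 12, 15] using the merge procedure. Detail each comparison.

Merging process:

Compare 1 vs 12: take 1 from left. Merged: [1]
Compare 7 vs 12: take 7 from left. Merged: [1, 7]
Compare 13 vs 12: take 12 from right. Merged: [1, 7, 12]
Compare 13 vs 12: take 12 from right. Merged: [1, 7, 12, 12]
Compare 13 vs 15: take 13 from left. Merged: [1, 7, 12, 12, 13]
Append remaining from right: [15]. Merged: [1, 7, 12, 12, 13, 15]

Final merged array: [1, 7, 12, 12, 13, 15]
Total comparisons: 5

The merged array is [1, 7, 12, 12, 13, 15], requiring 5 comparisons. The merge step runs in O(n) time where n is the total number of elements.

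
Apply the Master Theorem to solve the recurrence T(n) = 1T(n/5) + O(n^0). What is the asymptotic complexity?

Master Theorem for T(n) = 1T(n/5) + O(n^0):

a = 1, b = 5, c = 0
log_b(a) = log_5(1) = 0.0000

Case 2: c = 0 = log_5(1) = 0.0000
T(n) = O(n^0 log n) = O(log n)

For T(n) = 1T(n/5) + O(n^0): log_5(1) = 0.0000. This is Case 2 of the Master Theorem (c = log_b(a), equal work at all levels), giving O(log n).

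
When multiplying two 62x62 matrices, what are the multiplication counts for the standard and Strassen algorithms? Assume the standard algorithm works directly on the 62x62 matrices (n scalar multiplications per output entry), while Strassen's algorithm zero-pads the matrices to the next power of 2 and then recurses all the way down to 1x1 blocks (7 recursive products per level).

Matrix multiplication for 62x62 matrices:

Strassen's algorithm requires power-of-2 dimensions. Pad 62x62 to 64x64 (next power of 2).

Standard algorithm: 62^3 = 238328 multiplications
Strassen's algorithm: 7^(log2(64)) = 7^6 = 117649 multiplications
Savings: 238328 - 117649 = 120679 multiplications

Standard: 238328 multiplications (62^3). Strassen: 117649 multiplications (7^6, after padding to 64x64). Strassen reduces 8 recursive multiplications to 7 at each level.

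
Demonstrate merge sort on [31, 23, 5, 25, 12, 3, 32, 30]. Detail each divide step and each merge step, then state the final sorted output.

Merge sort trace:

Split: [31, 23, 5, 25, 12, 3, 32, 30] -> [31, 23, 5, 25] and [12, 3, 32, 30]
  Split: [31, 23, 5, 25] -> [31, 23] and [5, 25]
    Split: [31, 23] -> [31] and [23]
    Merge: [31] + [23] -> [23, 31]
    Split: [5, 25] -> [5] and [25]
    Merge: [5] + [25] -> [5, 25]
  Merge: [23, 31] + [5, 25] -> [5, 23, 25, 31]
  Split: [12, 3, 32, 30] -> [12, 3] and [32, 30]
    Split: [12, 3] -> [12] and [3]
    Merge: [12] + [3] -> [3, 12]
    Split: [32, 30] -> [32] and [30]
    Merge: [32] + [30] -> [30, 32]
  Merge: [3, 12] + [30, 32] -> [3, 12, 30, 32]
Merge: [5, 23, 25, 31] + [3, 12, 30, 32] -> [3, 5, 12, 23, 25, 30, 31, 32]

Final sorted array: [3, 5, 12, 23, 25, 30, 31, 32]

The merge sort proceeds by recursively splitting the array and merging sorted halves.
After all merges, the sorted array is [3, 5, 12, 23, 25, 30, 31, 32].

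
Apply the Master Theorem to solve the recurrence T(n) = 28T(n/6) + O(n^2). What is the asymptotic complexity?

Master Theorem for T(n) = 28T(n/6) + O(n^2):

a = 28, b = 6, c = 2
log_b(a) = log_6(28) = 1.8597

Case 3: c = 2 > log_6(28) = 1.8597
T(n) = O(n^2) = O(n^2)

For T(n) = 28T(n/6) + O(n^2): log_6(28) = 1.8597. This is Case 3 of the Master Theorem (c > log_b(a), work dominated by root), giving O(n^2).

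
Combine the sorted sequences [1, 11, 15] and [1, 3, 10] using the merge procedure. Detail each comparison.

Merging process:

Compare 1 vs 1: take 1 from left. Merged: [1]
Compare 11 vs 1: take 1 from right. Merged: [1, 1]
Compare 11 vs 3: take 3 from right. Merged: [1, 1, 3]
Compare 11 vs 10: take 10 from right. Merged: [1, 1, 3, 10]
Append remaining from left: [11, 15]. Merged: [1, 1, 3, 10, 11, 15]

Final merged array: [1, 1, 3, 10, 11, 15]
Total comparisons: 4

The merged array is [1, 1, 3, 10, 11, 15], requiring 4 comparisons. The merge step runs in O(n) time where n is the total number of elements.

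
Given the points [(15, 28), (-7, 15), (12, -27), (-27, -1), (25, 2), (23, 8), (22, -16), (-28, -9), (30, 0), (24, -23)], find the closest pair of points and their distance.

Computing all pairwise distances among 10 points:

d((15, 28), (-7, 15)) = 25.5539
d((15, 28), (12, -27)) = 55.0818
d((15, 28), (-27, -1)) = 51.0392
d((15, 28), (25, 2)) = 27.8568
d((15, 28), (23, 8)) = 21.5407
d((15, 28), (22, -16)) = 44.5533
d((15, 28), (-28, -9)) = 56.7274
d((15, 28), (30, 0)) = 31.7648
d((15, 28), (24, -23)) = 51.788
d((-7, 15), (12, -27)) = 46.0977
d((-7, 15), (-27, -1)) = 25.6125
d((-7, 15), (25, 2)) = 34.5398
d((-7, 15), (23, 8)) = 30.8058
d((-7, 15), (22, -16)) = 42.45
d((-7, 15), (-28, -9)) = 31.8904
d((-7, 15), (30, 0)) = 39.9249
d((-7, 15), (24, -23)) = 49.0408
d((12, -27), (-27, -1)) = 46.8722
d((12, -27), (25, 2)) = 31.7805
d((12, -27), (23, 8)) = 36.6879
d((12, -27), (22, -16)) = 14.8661
d((12, -27), (-28, -9)) = 43.8634
d((12, -27), (30, 0)) = 32.45
d((12, -27), (24, -23)) = 12.6491
d((-27, -1), (25, 2)) = 52.0865
d((-27, -1), (23, 8)) = 50.8035
d((-27, -1), (22, -16)) = 51.2445
d((-27, -1), (-28, -9)) = 8.0623
d((-27, -1), (30, 0)) = 57.0088
d((-27, -1), (24, -23)) = 55.5428
d((25, 2), (23, 8)) = 6.3246
d((25, 2), (22, -16)) = 18.2483
d((25, 2), (-28, -9)) = 54.1295
d((25, 2), (30, 0)) = 5.3852 <-- minimum
d((25, 2), (24, -23)) = 25.02
d((23, 8), (22, -16)) = 24.0208
d((23, 8), (-28, -9)) = 53.7587
d((23, 8), (30, 0)) = 10.6301
d((23, 8), (24, -23)) = 31.0161
d((22, -16), (-28, -9)) = 50.4876
d((22, -16), (30, 0)) = 17.8885
d((22, -16), (24, -23)) = 7.2801
d((-28, -9), (30, 0)) = 58.6941
d((-28, -9), (24, -23)) = 53.8516
d((30, 0), (24, -23)) = 23.7697

Closest pair: (25, 2) and (30, 0) with distance 5.3852

The closest pair is (25, 2) and (30, 0) with Euclidean distance 5.3852. For 10 points, brute-force pairwise comparison is shown above. For large n, the divide-and-conquer algorithm (sort by x, recurse on halves, check the dividing strip) achieves O(n log n).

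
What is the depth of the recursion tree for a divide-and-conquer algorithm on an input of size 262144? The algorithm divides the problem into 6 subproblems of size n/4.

For divide and conquer with division factor 4:

Problem sizes at each level:
Level 0: 262144
Level 1: 65536
Level 2: 16384
Level 3: 4096
Level 4: 1024
Level 5: 256
Level 6: 64
Level 7: 16
Level 8: 4
Level 9: 1

The root is level 0 and the size-1 base case is level 9 (the tree spans levels 0 through 9, i.e. 10 levels counting the root), so the depth is the number of divisions: log_4(262144) = 9

The recursion tree depth is log_4(262144) = 9. At each level, the problem size is divided by 4, so it takes 9 divisions to reduce to a base case of size 1. The algorithm makes 6 recursive calls at each level.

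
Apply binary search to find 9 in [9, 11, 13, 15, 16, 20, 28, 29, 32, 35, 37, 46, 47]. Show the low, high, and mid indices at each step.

Binary search for 9 in [9, 11, 13, 15, 16, 20, 28, 29, 32, 35, 37, 46, 47]:

lo=0, hi=12, mid=6, arr[mid]=28 -> 28 > 9, search left half
lo=0, hi=5, mid=2, arr[mid]=13 -> 13 > 9, search left half
lo=0, hi=1, mid=0, arr[mid]=9 -> Found target at index 0!

Binary search finds 9 at index 0 after 3 comparisons. The search repeatedly halves the search space by comparing with the middle element.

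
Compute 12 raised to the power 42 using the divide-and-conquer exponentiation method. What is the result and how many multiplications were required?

Computing 12^42 by squaring (build up from 12^1; each line after the first costs one multiplication):

12^1 = 12
12^2 = (12^1)^2 = 12^2 = 144
12^4 = (12^2)^2 = 144^2 = 20736
12^5 = 12 * 12^4 = 12 * 20736 = 248832
12^10 = (12^5)^2 = 248832^2 = 61917364224
12^20 = (12^10)^2 = 61917364224^2 = 3833759992447475122176
12^21 = 12 * 12^20 = 12 * 3833759992447475122176 = 46005119909369701466112
12^42 = (12^21)^2 = 46005119909369701466112^2 = 2116471057875484488839167999221661362284396544

Result: 2116471057875484488839167999221661362284396544
Multiplications needed: 7 (7 lines after 12^1)

12^42 = 2116471057875484488839167999221661362284396544. Using exponentiation by squaring, this requires 7 multiplications. The key idea: if the exponent is even, square the half-power; if odd, multiply by the base once.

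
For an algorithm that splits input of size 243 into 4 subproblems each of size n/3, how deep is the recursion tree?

For divide and conquer with division factor 3:

Problem sizes at each level:
Level 0: 243
Level 1: 81
Level 2: 27
Level 3: 9
Level 4: 3
Level 5: 1

The root is level 0 and the size-1 base case is level 5 (the tree spans levels 0 through 5, i.e. 6 levels counting the root), so the depth is the number of divisions: log_3(243) = 5

The recursion tree depth is log_3(243) = 5. At each level, the problem size is divided by 3, so it takes 5 divisions to reduce to a base case of size 1. The algorithm makes 4 recursive calls at each level.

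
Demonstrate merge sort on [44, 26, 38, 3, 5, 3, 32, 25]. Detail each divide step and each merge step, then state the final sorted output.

Merge sort trace:

Split: [44, 26, 38, 3, 5, 3, 32, 25] -> [44, 26, 38, 3] and [5, 3, 32, 25]
  Split: [44, 26, 38, 3] -> [44, 26] and [38, 3]
    Split: [44, 26] -> [44] and [26]
    Merge: [44] + [26] -> [26, 44]
    Split: [38, 3] -> [38] and [3]
    Merge: [38] + [3] -> [3, 38]
  Merge: [26, 44] + [3, 38] -> [3, 26, 38, 44]
  Split: [5, 3, 32, 25] -> [5, 3] and [32, 25]
    Split: [5, 3] -> [5] and [3]
    Merge: [5] + [3] -> [3, 5]
    Split: [32, 25] -> [32] and [25]
    Merge: [32] + [25] -> [25, 32]
  Merge: [3, 5] + [25, 32] -> [3, 5, 25, 32]
Merge: [3, 26, 38, 44] + [3, 5, 25, 32] -> [3, 3, 5, 25, 26, 32, 38, 44]

Final sorted array: [3, 3, 5, 25, 26, 32, 38, 44]

The merge sort proceeds by recursively splitting the array and merging sorted halves.
After all merges, the sorted array is [3, 3, 5, 25, 26, 32, 38, 44].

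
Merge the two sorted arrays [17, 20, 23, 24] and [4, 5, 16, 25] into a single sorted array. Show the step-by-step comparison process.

Merging process:

Compare 17 vs 4: take 4 from right. Merged: [4]
Compare 17 vs 5: take 5 from right. Merged: [4, 5]
Compare 17 vs 16: take 16 from right. Merged: [4, 5, 16]
Compare 17 vs 25: take 17 from left. Merged: [4, 5, 16, 17]
Compare 20 vs 25: take 20 from left. Merged: [4, 5, 16, 17, 20]
Compare 23 vs 25: take 23 from left. Merged: [4, 5, 16, 17, 20, 23]
Compare 24 vs 25: take 24 from left. Merged: [4, 5, 16, 17, 20, 23, 24]
Append remaining from right: [25]. Merged: [4, 5, 16, 17, 20, 23, 24, 25]

Final merged array: [4, 5, 16, 17, 20, 23, 24, 25]
Total comparisons: 7

The merged array is [4, 5, 16, 17, 20, 23, 24, 25], requiring 7 comparisons. The merge step runs in O(n) time where n is the total number of elements.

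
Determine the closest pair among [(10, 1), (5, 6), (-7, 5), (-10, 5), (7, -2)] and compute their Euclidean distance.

Computing all pairwise distances among 5 points:

d((10, 1), (5, 6)) = 7.0711
d((10, 1), (-7, 5)) = 17.4642
d((10, 1), (-10, 5)) = 20.3961
d((10, 1), (7, -2)) = 4.2426
d((5, 6), (-7, 5)) = 12.0416
d((5, 6), (-10, 5)) = 15.0333
d((5, 6), (7, -2)) = 8.2462
d((-7, 5), (-10, 5)) = 3.0 <-- minimum
d((-7, 5), (7, -2)) = 15.6525
d((-10, 5), (7, -2)) = 18.3848

Closest pair: (-7, 5) and (-10, 5) with distance 3.0

The closest pair is (-7, 5) and (-10, 5) with Euclidean distance 3.0. For 5 points, brute-force pairwise comparison is shown above. For large n, the divide-and-conquer algorithm (sort by x, recurse on halves, check the dividing strip) achieves O(n log n).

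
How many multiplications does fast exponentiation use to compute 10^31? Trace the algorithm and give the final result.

Computing 10^31 by squaring (build up from 10^1; each line after the first costs one multiplication):

10^1 = 10
10^2 = (10^1)^2 = 10^2 = 100
10^3 = 10 * 10^2 = 10 * 100 = 1000
10^6 = (10^3)^2 = 1000^2 = 1000000
10^7 = 10 * 10^6 = 10 * 1000000 = 10000000
10^14 = (10^7)^2 = 10000000^2 = 100000000000000
10^15 = 10 * 10^14 = 10 * 100000000000000 = 1000000000000000
10^30 = (10^15)^2 = 1000000000000000^2 = 1000000000000000000000000000000
10^31 = 10 * 10^30 = 10 * 1000000000000000000000000000000 = 10000000000000000000000000000000

Result: 10000000000000000000000000000000
Multiplications needed: 8 (8 lines after 10^1)

10^31 = 10000000000000000000000000000000. Using exponentiation by squaring, this requires 8 multiplications. The key idea: if the exponent is even, square the half-power; if odd, multiply by the base once.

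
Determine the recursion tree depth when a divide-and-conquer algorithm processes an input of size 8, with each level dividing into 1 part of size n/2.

For divide and conquer with division factor 2:

Problem sizes at each level:
Level 0: 8
Level 1: 4
Level 2: 2
Level 3: 1

The root is level 0 and the size-1 base case is level 3 (the tree spans levels 0 through 3, i.e. 4 levels counting the root), so the depth is the number of divisions: log_2(8) = 3

The recursion tree depth is log_2(8) = 3. At each level, the problem size is divided by 2, so it takes 3 divisions to reduce to a base case of size 1. The algorithm makes 1 recursive call at each level.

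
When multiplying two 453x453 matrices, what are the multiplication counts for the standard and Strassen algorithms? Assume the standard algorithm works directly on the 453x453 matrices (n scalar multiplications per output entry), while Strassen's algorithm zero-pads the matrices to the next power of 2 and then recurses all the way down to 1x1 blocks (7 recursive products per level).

Matrix multiplication for 453x453 matrices:

Strassen's algorithm requires power-of-2 dimensions. Pad 453x453 to 512x512 (next power of 2).

Standard algorithm: 453^3 = 92959677 multiplications
Strassen's algorithm: 7^(log2(512)) = 7^9 = 40353607 multiplications
Savings: 92959677 - 40353607 = 52606070 multiplications

Standard: 92959677 multiplications (453^3). Strassen: 40353607 multiplications (7^9, after padding to 512x512). Strassen reduces 8 recursive multiplications to 7 at each level.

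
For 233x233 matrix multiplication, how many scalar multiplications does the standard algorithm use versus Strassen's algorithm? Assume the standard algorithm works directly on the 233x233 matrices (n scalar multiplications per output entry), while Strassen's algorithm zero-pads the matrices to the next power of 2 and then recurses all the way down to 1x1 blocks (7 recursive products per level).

Matrix multiplication for 233x233 matrices:

Strassen's algorithm requires power-of-2 dimensions. Pad 233x233 to 256x256 (next power of 2).

Standard algorithm: 233^3 = 12649337 multiplications
Strassen's algorithm: 7^(log2(256)) = 7^8 = 5764801 multiplications
Savings: 12649337 - 5764801 = 6884536 multiplications

Standard: 12649337 multiplications (233^3). Strassen: 5764801 multiplications (7^8, after padding to 256x256). Strassen reduces 8 recursive multiplications to 7 at each level.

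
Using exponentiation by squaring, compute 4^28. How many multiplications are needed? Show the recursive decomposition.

Computing 4^28 by squaring (build up from 4^1; each line after the first costs one multiplication):

4^1 = 4
4^2 = (4^1)^2 = 4^2 = 16
4^3 = 4 * 4^2 = 4 * 16 = 64
4^6 = (4^3)^2 = 64^2 = 4096
4^7 = 4 * 4^6 = 4 * 4096 = 16384
4^14 = (4^7)^2 = 16384^2 = 268435456
4^28 = (4^14)^2 = 268435456^2 = 72057594037927936

Result: 72057594037927936
Multiplications needed: 6 (6 lines after 4^1)

4^28 = 72057594037927936. Using exponentiation by squaring, this requires 6 multiplications. The key idea: if the exponent is even, square the half-power; if odd, multiply by the base once.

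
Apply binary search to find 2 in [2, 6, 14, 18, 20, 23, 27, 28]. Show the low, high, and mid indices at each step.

Binary search for 2 in [2, 6, 14, 18, 20, 23, 27, 28]:

lo=0, hi=7, mid=3, arr[mid]=18 -> 18 > 2, search left half
lo=0, hi=2, mid=1, arr[mid]=6 -> 6 > 2, search left half
lo=0, hi=0, mid=0, arr[mid]=2 -> Found target at index 0!

Binary search finds 2 at index 0 after 3 comparisons. The search repeatedly halves the search space by comparing with the middle element.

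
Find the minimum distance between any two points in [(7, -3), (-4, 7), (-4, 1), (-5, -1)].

Computing all pairwise distances among 4 points:

d((7, -3), (-4, 7)) = 14.8661
d((7, -3), (-4, 1)) = 11.7047
d((7, -3), (-5, -1)) = 12.1655
d((-4, 7), (-4, 1)) = 6.0
d((-4, 7), (-5, -1)) = 8.0623
d((-4, 1), (-5, -1)) = 2.2361 <-- minimum

Closest pair: (-4, 1) and (-5, -1) with distance 2.2361

The closest pair is (-4, 1) and (-5, -1) with Euclidean distance 2.2361. For 4 points, brute-force pairwise comparison is shown above. For large n, the divide-and-conquer algorithm (sort by x, recurse on halves, check the dividing strip) achieves O(n log n).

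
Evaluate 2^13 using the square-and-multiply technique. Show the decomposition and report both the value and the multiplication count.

Computing 2^13 by squaring (build up from 2^1; each line after the first costs one multiplication):

2^1 = 2
2^2 = (2^1)^2 = 2^2 = 4
2^3 = 2 * 2^2 = 2 * 4 = 8
2^6 = (2^3)^2 = 8^2 = 64
2^12 = (2^6)^2 = 64^2 = 4096
2^13 = 2 * 2^12 = 2 * 4096 = 8192

Result: 8192
Multiplications needed: 5 (5 lines after 2^1)

2^13 = 8192. Using exponentiation by squaring, this requires 5 multiplications. The key idea: if the exponent is even, square the half-power; if odd, multiply by the base once.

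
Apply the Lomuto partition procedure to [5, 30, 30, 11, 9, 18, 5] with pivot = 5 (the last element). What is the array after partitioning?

Lomuto partition with pivot = 5:

Initial array: [5, 30, 30, 11, 9, 18, 5]

arr[0]=5 <= 5: swap with position 0, array becomes [5, 30, 30, 11, 9, 18, 5]
arr[1]=30 > 5: no swap
arr[2]=30 > 5: no swap
arr[3]=11 > 5: no swap
arr[4]=9 > 5: no swap
arr[5]=18 > 5: no swap

Place pivot at position 1: [5, 5, 30, 11, 9, 18, 30]
Pivot position: 1

After partitioning with pivot 5, the array becomes [5, 5, 30, 11, 9, 18, 30]. The pivot is placed at index 1. All elements to the left of the pivot are <= 5, and all elements to the right are > 5.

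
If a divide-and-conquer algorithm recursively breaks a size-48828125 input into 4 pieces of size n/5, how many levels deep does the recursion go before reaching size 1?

For divide and conquer with division factor 5:

Problem sizes at each level:
Level 0: 48828125
Level 1: 9765625
Level 2: 1953125
Level 3: 390625
Level 4: 78125
Level 5: 15625
Level 6: 3125
Level 7: 625
Level 8: 125
Level 9: 25
Level 10: 5
Level 11: 1

The root is level 0 and the size-1 base case is level 11 (the tree spans levels 0 through 11, i.e. 12 levels counting the root), so the depth is the number of divisions: log_5(48828125) = 11

The recursion tree depth is log_5(48828125) = 11. At each level, the problem size is divided by 5, so it takes 11 divisions to reduce to a base case of size 1. The algorithm makes 4 recursive calls at each level.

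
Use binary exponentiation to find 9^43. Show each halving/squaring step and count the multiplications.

Computing 9^43 by squaring (build up from 9^1; each line after the first costs one multiplication):

9^1 = 9
9^2 = (9^1)^2 = 9^2 = 81
9^4 = (9^2)^2 = 81^2 = 6561
9^5 = 9 * 9^4 = 9 * 6561 = 59049
9^10 = (9^5)^2 = 59049^2 = 3486784401
9^20 = (9^10)^2 = 3486784401^2 = 12157665459056928801
9^21 = 9 * 9^20 = 9 * 12157665459056928801 = 109418989131512359209
9^42 = (9^21)^2 = 109418989131512359209^2 = 11972515182562019788602740026717047105681
9^43 = 9 * 9^42 = 9 * 11972515182562019788602740026717047105681 = 107752636643058178097424660240453423951129

Result: 107752636643058178097424660240453423951129
Multiplications needed: 8 (8 lines after 9^1)

9^43 = 107752636643058178097424660240453423951129. Using exponentiation by squaring, this requires 8 multiplications. The key idea: if the exponent is even, square the half-power; if odd, multiply by the base once.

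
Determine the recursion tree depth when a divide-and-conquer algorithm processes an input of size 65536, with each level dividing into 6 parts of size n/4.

For divide and conquer with division factor 4:

Problem sizes at each level:
Level 0: 65536
Level 1: 16384
Level 2: 4096
Level 3: 1024
Level 4: 256
Level 5: 64
Level 6: 16
Level 7: 4
Level 8: 1

The root is level 0 and the size-1 base case is level 8 (the tree spans levels 0 through 8, i.e. 9 levels counting the root), so the depth is the number of divisions: log_4(65536) = 8

The recursion tree depth is log_4(65536) = 8. At each level, the problem size is divided by 4, so it takes 8 divisions to reduce to a base case of size 1. The algorithm makes 6 recursive calls at each level.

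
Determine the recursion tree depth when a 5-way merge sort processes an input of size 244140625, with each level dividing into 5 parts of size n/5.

For divide and conquer with division factor 5:

Problem sizes at each level:
Level 0: 244140625
Level 1: 48828125
Level 2: 9765625
Level 3: 1953125
Level 4: 390625
Level 5: 78125
Level 6: 15625
Level 7: 3125
Level 8: 625
Level 9: 125
Level 10: 25
Level 11: 5
Level 12: 1

The root is level 0 and the size-1 base case is level 12 (the tree spans levels 0 through 12, i.e. 13 levels counting the root), so the depth is the number of divisions: log_5(244140625) = 12

The recursion tree depth is log_5(244140625) = 12. At each level, the problem size is divided by 5, so it takes 12 divisions to reduce to a base case of size 1. The algorithm makes 5 recursive calls at each level.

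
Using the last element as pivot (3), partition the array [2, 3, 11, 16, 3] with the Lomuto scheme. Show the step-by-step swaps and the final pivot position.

Lomuto partition with pivot = 3:

Initial array: [2, 3, 11, 16, 3]

arr[0]=2 <= 3: swap with position 0, array becomes [2, 3, 11, 16, 3]
arr[1]=3 <= 3: swap with position 1, array becomes [2, 3, 11, 16, 3]
arr[2]=11 > 3: no swap
arr[3]=16 > 3: no swap

Place pivot at position 2: [2, 3, 3, 16, 11]
Pivot position: 2

After partitioning with pivot 3, the array becomes [2, 3, 3, 16, 11]. The pivot is placed at index 2. All elements to the left of the pivot are <= 3, and all elements to the right are > 3.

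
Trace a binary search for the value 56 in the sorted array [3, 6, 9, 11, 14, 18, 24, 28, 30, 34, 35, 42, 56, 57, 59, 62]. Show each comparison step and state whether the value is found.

Binary search for 56 in [3, 6, 9, 11, 14, 18, 24, 28, 30, 34, 35, 42, 56, 57, 59, 62]:

lo=0, hi=15, mid=7, arr[mid]=28 -> 28 < 56, search right half
lo=8, hi=15, mid=11, arr[mid]=42 -> 42 < 56, search right half
lo=12, hi=15, mid=13, arr[mid]=57 -> 57 > 56, search left half
lo=12, hi=12, mid=12, arr[mid]=56 -> Found target at index 12!

Binary search finds 56 at index 12 after 4 comparisons. The search repeatedly halves the search space by comparing with the middle element.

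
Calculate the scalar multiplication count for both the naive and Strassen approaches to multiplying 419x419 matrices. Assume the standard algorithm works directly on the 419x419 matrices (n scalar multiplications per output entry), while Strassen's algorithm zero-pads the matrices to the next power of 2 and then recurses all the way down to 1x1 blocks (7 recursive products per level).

Matrix multiplication for 419x419 matrices:

Strassen's algorithm requires power-of-2 dimensions. Pad 419x419 to 512x512 (next power of 2).

Standard algorithm: 419^3 = 73560059 multiplications
Strassen's algorithm: 7^(log2(512)) = 7^9 = 40353607 multiplications
Savings: 73560059 - 40353607 = 33206452 multiplications

Standard: 73560059 multiplications (419^3). Strassen: 40353607 multiplications (7^9, after padding to 512x512). Strassen reduces 8 recursive multiplications to 7 at each level.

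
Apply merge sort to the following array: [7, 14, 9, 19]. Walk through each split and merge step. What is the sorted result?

Merge sort trace:

Split: [7, 14, 9, 19] -> [7, 14] and [9, 19]
  Split: [7, 14] -> [7] and [14]
  Merge: [7] + [14] -> [7, 14]
  Split: [9, 19] -> [9] and [19]
  Merge: [9] + [19] -> [9, 19]
Merge: [7, 14] + [9, 19] -> [7, 9, 14, 19]

Final sorted array: [7, 9, 14, 19]

The merge sort proceeds by recursively splitting the array and merging sorted halves.
After all merges, the sorted array is [7, 9, 14, 19].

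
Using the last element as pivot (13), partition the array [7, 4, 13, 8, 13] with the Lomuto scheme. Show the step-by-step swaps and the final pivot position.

Lomuto partition with pivot = 13:

Initial array: [7, 4, 13, 8, 13]

arr[0]=7 <= 13: swap with position 0, array becomes [7, 4, 13, 8, 13]
arr[1]=4 <= 13: swap with position 1, array becomes [7, 4, 13, 8, 13]
arr[2]=13 <= 13: swap with position 2, array becomes [7, 4, 13, 8, 13]
arr[3]=8 <= 13: swap with position 3, array becomes [7, 4, 13, 8, 13]

Place pivot at position 4: [7, 4, 13, 8, 13]
Pivot position: 4

After partitioning with pivot 13, the array becomes [7, 4, 13, 8, 13]. The pivot is placed at index 4. All elements to the left of the pivot are <= 13, and all elements to the right are > 13.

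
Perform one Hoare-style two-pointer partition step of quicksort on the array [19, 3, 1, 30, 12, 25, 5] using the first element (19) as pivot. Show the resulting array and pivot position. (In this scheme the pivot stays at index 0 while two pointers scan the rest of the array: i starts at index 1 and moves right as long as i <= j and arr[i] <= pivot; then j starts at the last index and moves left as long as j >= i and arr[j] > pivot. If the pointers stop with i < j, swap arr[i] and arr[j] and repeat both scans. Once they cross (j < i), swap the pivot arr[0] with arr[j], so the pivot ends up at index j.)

Hoare-style two-pointer partition with pivot = 19:

Initial array: [19, 3, 1, 30, 12, 25, 5]

Pointers start at i = 1, j = 6.
i stops at index 3 (arr[3]=30 > 19), j stops at index 6 (arr[6]=5 <= 19): swap arr[3] and arr[6], array becomes [19, 3, 1, 5, 12, 25, 30]
i ends at 5, j ends at 4: the pointers have crossed (j < i), so scanning stops.

Swap pivot arr[0] with arr[4] to place pivot at position 4: [12, 3, 1, 5, 19, 25, 30]
Pivot position: 4

After partitioning with pivot 19, the array becomes [12, 3, 1, 5, 19, 25, 30]. The pivot is placed at index 4. All elements to the left of the pivot are <= 19, and all elements to the right are > 19.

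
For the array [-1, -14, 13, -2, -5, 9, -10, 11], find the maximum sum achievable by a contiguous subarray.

Using Kadane's algorithm on [-1, -14, 13, -2, -5, 9, -10, 11]:

Scanning through the array:
Position 1 (value -14): max_ending_here = -14, max_so_far = -1
Position 2 (value 13): max_ending_here = 13, max_so_far = 13
Position 3 (value -2): max_ending_here = 11, max_so_far = 13
Position 4 (value -5): max_ending_here = 6, max_so_far = 13
Position 5 (value 9): max_ending_here = 15, max_so_far = 15
Position 6 (value -10): max_ending_here = 5, max_so_far = 15
Position 7 (value 11): max_ending_here = 16, max_so_far = 16

Maximum subarray: [13, -2, -5, 9, -10, 11]
Maximum sum: 16

The maximum subarray is [13, -2, -5, 9, -10, 11] with sum 16. This subarray runs from index 2 to index 7.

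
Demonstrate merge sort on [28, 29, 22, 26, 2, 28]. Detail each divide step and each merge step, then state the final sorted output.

Merge sort trace:

Split: [28, 29, 22, 26, 2, 28] -> [28, 29, 22] and [26, 2, 28]
  Split: [28, 29, 22] -> [28] and [29, 22]
    Split: [29, 22] -> [29] and [22]
    Merge: [29] + [22] -> [22, 29]
  Merge: [28] + [22, 29] -> [22, 28, 29]
  Split: [26, 2, 28] -> [26] and [2, 28]
    Split: [2, 28] -> [2] and [28]
    Merge: [2] + [28] -> [2, 28]
  Merge: [26] + [2, 28] -> [2, 26, 28]
Merge: [22, 28, 29] + [2, 26, 28] -> [2, 22, 26, 28, 28, 29]

Final sorted array: [2, 22, 26, 28, 28, 29]

The merge sort proceeds by recursively splitting the array and merging sorted halves.
After all merges, the sorted array is [2, 22, 26, 28, 28, 29].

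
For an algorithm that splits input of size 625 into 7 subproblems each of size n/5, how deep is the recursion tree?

For divide and conquer with division factor 5:

Problem sizes at each level:
Level 0: 625
Level 1: 125
Level 2: 25
Level 3: 5
Level 4: 1

The root is level 0 and the size-1 base case is level 4 (the tree spans levels 0 through 4, i.e. 5 levels counting the root), so the depth is the number of divisions: log_5(625) = 4

The recursion tree depth is log_5(625) = 4. At each level, the problem size is divided by 5, so it takes 4 divisions to reduce to a base case of size 1. The algorithm makes 7 recursive calls at each level.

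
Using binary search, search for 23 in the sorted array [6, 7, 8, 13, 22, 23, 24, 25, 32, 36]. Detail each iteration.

Binary search for 23 in [6, 7, 8, 13, 22, 23, 24, 25, 32, 36]:

lo=0, hi=9, mid=4, arr[mid]=22 -> 22 < 23, search right half
lo=5, hi=9, mid=7, arr[mid]=25 -> 25 > 23, search left half
lo=5, hi=6, mid=5, arr[mid]=23 -> Found target at index 5!

Binary search finds 23 at index 5 after 3 comparisons. The search repeatedly halves the search space by comparing with the middle element.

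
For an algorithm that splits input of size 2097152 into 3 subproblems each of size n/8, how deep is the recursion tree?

For divide and conquer with division factor 8:

Problem sizes at each level:
Level 0: 2097152
Level 1: 262144
Level 2: 32768
Level 3: 4096
Level 4: 512
Level 5: 64
Level 6: 8
Level 7: 1

The root is level 0 and the size-1 base case is level 7 (the tree spans levels 0 through 7, i.e. 8 levels counting the root), so the depth is the number of divisions: log_8(2097152) = 7

The recursion tree depth is log_8(2097152) = 7. At each level, the problem size is divided by 8, so it takes 7 divisions to reduce to a base case of size 1. The algorithm makes 3 recursive calls at each level.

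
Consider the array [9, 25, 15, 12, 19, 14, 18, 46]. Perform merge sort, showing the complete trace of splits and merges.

Merge sort trace:

Split: [9, 25, 15, 12, 19, 14, 18, 46] -> [9, 25, 15, 12] and [19, 14, 18, 46]
  Split: [9, 25, 15, 12] -> [9, 25] and [15, 12]
    Split: [9, 25] -> [9] and [25]
    Merge: [9] + [25] -> [9, 25]
    Split: [15, 12] -> [15] and [12]
    Merge: [15] + [12] -> [12, 15]
  Merge: [9, 25] + [12, 15] -> [9, 12, 15, 25]
  Split: [19, 14, 18, 46] -> [19, 14] and [18, 46]
    Split: [19, 14] -> [19] and [14]
    Merge: [19] + [14] -> [14, 19]
    Split: [18, 46] -> [18] and [46]
    Merge: [18] + [46] -> [18, 46]
  Merge: [14, 19] + [18, 46] -> [14, 18, 19, 46]
Merge: [9, 12, 15, 25] + [14, 18, 19, 46] -> [9, 12, 14, 15, 18, 19, 25, 46]

Final sorted array: [9, 12, 14, 15, 18, 19, 25, 46]

The merge sort proceeds by recursively splitting the array and merging sorted halves.
After all merges, the sorted array is [9, 12, 14, 15, 18, 19, 25, 46].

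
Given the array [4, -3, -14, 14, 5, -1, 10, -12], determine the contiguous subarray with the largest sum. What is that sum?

Using Kadane's algorithm on [4, -3, -14, 14, 5, -1, 10, -12]:

Scanning through the array:
Position 1 (value -3): max_ending_here = 1, max_so_far = 4
Position 2 (value -14): max_ending_here = -13, max_so_far = 4
Position 3 (value 14): max_ending_here = 14, max_so_far = 14
Position 4 (value 5): max_ending_here = 19, max_so_far = 19
Position 5 (value -1): max_ending_here = 18, max_so_far = 19
Position 6 (value 10): max_ending_here = 28, max_so_far = 28
Position 7 (value -12): max_ending_here = 16, max_so_far = 28

Maximum subarray: [14, 5, -1, 10]
Maximum sum: 28

The maximum subarray is [14, 5, -1, 10] with sum 28. This subarray runs from index 3 to index 6.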